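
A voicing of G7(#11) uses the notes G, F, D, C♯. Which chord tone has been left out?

B

G7(#11) = G, B, D, F, C♯. The voicing lacks the 3rd (major 3rd), B.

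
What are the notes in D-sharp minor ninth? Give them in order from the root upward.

D#  F#  A#  C#  E#

D-sharp minor ninth is a minor ninth built on D#.
root → D#
3rd (minor 3rd) → F#
5th (perfect 5th) → A#
7th (minor 7th) → C#
9th (major 9th) → E#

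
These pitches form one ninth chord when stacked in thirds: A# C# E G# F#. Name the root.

F#

Stacking in thirds gives F# – A# – C# – E – G#, so F# is the root — F# dominant ninth.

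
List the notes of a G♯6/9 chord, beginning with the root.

G♯6/9 is a six-nine built on G#.
- root: G#
- major 3rd: B#
- perfect 5th: D#
- major 6th: E#
- major 9th: A#

G#, B#, D#, E#, A#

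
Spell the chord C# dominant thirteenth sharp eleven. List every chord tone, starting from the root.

C# dominant thirteenth sharp eleven: dominant thirteenth sharp eleven on C-sharp.
Root: C-sharp
Major 3rd (3rd): E-sharp
Perfect 5th (5th): G-sharp
Minor 7th (7th): B
Major 9th (9th): D-sharp
Augmented 11th (11th): F-double-sharp
Major 13th (13th): A-sharp

C-sharp – E-sharp – G-sharp – B – D-sharp – F-double-sharp – A-sharp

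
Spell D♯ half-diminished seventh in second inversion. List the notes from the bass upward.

In root position, D♯ half-diminished seventh is D#–F#–A–C#.
Second inversion puts the fifth (A) in the bass.

A – C# – D# – F#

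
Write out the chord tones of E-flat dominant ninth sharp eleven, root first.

Eb  G  Bb  Db  F  A

Root Eb, quality dominant ninth sharp eleven:
Root: Eb
Major 3rd (3rd): G
Perfect 5th (5th): Bb
Minor 7th (7th): Db
Major 9th (9th): F
Augmented 11th (11th): A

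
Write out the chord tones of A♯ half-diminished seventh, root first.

Root A#, quality half-diminished seventh:
A# — root
C# — minor 3rd
E — diminished 5th
G# — minor 7th

A#, C#, E, G#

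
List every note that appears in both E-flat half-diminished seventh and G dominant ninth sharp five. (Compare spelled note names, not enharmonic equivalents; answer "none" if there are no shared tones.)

none

E-flat half-diminished seventh = E-flat, G-flat, B-double-flat, D-flat.
G dominant ninth sharp five = G, B, D-sharp, F, A.
Shared: none.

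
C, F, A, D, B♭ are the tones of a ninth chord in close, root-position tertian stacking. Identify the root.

Arranged so that each adjacent pair is a third by letter name: B♭ – D – F – A – C.
The bottom of that stack, B♭, is the root (this is B♭ major ninth).

B♭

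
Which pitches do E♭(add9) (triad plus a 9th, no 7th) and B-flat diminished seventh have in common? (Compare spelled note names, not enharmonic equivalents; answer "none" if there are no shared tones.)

Bb

E♭(add9): Eb G Bb F
B-flat diminished seventh: Bb Db Fb Abb
Common to both → Bb.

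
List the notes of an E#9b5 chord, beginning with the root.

E#9b5: dominant ninth flat five on E#.
E# — root
G## — major 3rd
B — diminished 5th
D# — minor 7th
F## — major 9th

E#, G##, B, D#, F##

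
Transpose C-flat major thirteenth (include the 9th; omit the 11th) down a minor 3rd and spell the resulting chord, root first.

A-flat C E-flat G B-flat F

A minor 3rd down from C-flat is A-flat, so the new chord is A-flat major thirteenth.
Root: A-flat
Major 3rd (3rd): C
Perfect 5th (5th): E-flat
Major 7th (7th): G
Major 9th (9th): B-flat
Major 13th (13th): F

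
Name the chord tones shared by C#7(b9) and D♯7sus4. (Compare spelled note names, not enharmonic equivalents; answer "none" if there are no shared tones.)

C♯  G♯

C#7(b9) = C♯, E♯, G♯, B, D.
D♯7sus4 = D♯, G♯, A♯, C♯.
Shared: C♯, G♯.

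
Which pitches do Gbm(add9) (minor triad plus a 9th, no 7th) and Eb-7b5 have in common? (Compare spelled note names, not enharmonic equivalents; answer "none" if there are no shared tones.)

Gbm(add9): Gb Bbb Db Ab
Eb-7b5: Eb Gb Bbb Db
Common to both → Gb, Bbb, Db.

Gb Bbb Db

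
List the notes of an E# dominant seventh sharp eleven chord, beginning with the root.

E-sharp – G-double-sharp – B-sharp – D-sharp – A-double-sharp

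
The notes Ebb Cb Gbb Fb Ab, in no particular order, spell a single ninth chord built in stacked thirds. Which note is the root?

Fb

Arranged so that each adjacent pair is a third by letter name: Fb – Ab – Cb – Ebb – Gbb.
The bottom of that stack, Fb, is the root (this is Fb dominant seventh flat nine).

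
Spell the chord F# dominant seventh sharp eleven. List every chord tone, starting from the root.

F# dominant seventh sharp eleven is a dominant seventh sharp eleven built on F♯.
- root: F♯
- major 3rd: A♯
- perfect 5th: C♯
- minor 7th: E
- augmented 11th: B♯

F♯, A♯, C♯, E, B♯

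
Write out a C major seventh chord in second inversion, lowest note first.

G  B  C  E

C major seventh = C–E–G–B; second inversion → fifth (G) lowest.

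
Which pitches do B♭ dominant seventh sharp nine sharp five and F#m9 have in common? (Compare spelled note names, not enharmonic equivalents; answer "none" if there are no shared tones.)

F# C#

B♭ dominant seventh sharp nine sharp five = Bb, D, F#, Ab, C#.
F#m9 = F#, A, C#, E, G#.
Shared: F#, C#.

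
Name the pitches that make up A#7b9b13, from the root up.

A#, C##, E#, G#, B, F#

Root A#, quality dominant seventh flat nine flat thirteen:
- root: A#
- major 3rd: C##
- perfect 5th: E#
- minor 7th: G#
- minor 9th: B
- minor 13th: F#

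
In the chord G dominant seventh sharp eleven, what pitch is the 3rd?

B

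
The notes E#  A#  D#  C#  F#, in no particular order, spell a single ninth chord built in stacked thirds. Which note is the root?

D#

Arranged so that each adjacent pair is a third by letter name: D# – F# – A# – C# – E#.
The bottom of that stack, D#, is the root (this is D# minor ninth).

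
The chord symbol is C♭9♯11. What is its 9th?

C♭9♯11 is built on C♭; its 9th is a major 9th above the root.
A second above C uses the letter D, and the major 9th above C♭ is D♭.

D♭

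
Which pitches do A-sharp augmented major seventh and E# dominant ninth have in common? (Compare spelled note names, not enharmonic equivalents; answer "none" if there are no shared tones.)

A-sharp augmented major seventh: A-sharp C-double-sharp E-double-sharp G-double-sharp
E# dominant ninth: E-sharp G-double-sharp B-sharp D-sharp F-double-sharp
Common to both → G-double-sharp.

G-double-sharp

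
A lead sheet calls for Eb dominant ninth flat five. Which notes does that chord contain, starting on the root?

E-flat  G  B-double-flat  D-flat  F

Eb dominant ninth flat five is a dominant ninth flat five built on E-flat.
- root: E-flat
- major 3rd: G
- diminished 5th: B-double-flat
- minor 7th: D-flat
- major 9th: F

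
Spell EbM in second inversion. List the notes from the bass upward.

EbM = Eb–G–Bb; second inversion → fifth (Bb) lowest.

Bb Eb G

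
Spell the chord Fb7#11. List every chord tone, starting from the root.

F♭, A♭, C♭, E𝄫, B♭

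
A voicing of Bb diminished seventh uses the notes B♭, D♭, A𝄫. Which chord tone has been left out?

The full Bb diminished seventh chord is B♭, D♭, F♭, A𝄫.
Comparing with the voicing, the diminished 5th (5th) — F♭ — is absent.

F♭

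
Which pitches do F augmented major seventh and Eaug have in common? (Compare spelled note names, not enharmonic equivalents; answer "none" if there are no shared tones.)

E

F augmented major seventh: F A C# E
Eaug: E G# B#
Common to both → E.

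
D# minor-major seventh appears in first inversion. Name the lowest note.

F-sharp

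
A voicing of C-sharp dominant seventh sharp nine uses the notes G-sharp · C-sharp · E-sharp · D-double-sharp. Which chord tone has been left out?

The full C-sharp dominant seventh sharp nine chord is C-sharp, E-sharp, G-sharp, B, D-double-sharp.
Comparing with the voicing, the minor 7th (7th) — B — is absent.

B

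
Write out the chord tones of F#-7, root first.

F#-7 is a minor seventh built on F♯.
Root: F♯
Minor 3rd (3rd): A
Perfect 5th (5th): C♯
Minor 7th (7th): E

F♯  A  C♯  E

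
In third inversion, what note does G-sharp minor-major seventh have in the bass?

G-sharp minor-major seventh in root position is G♯–B–D♯–F𝄪.
Third inversion places the seventh in the bass, which is F𝄪.

F𝄪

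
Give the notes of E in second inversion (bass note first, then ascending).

B, E, G#

In root position, E is E–G#–B.
Second inversion puts the fifth (B) in the bass.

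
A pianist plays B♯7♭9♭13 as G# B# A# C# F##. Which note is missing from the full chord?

D##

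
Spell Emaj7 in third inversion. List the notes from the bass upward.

D# E G# B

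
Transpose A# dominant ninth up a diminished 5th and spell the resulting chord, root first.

A-sharp up a diminished 5th → E. New chord: E dominant ninth.
E — root
G-sharp — major 3rd
B — perfect 5th
D — minor 7th
F-sharp — major 9th

E  G-sharp  B  D  F-sharp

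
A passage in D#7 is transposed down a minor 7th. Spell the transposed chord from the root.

A minor 7th down from D# is E#, so the new chord is E# dominant seventh.
- root: E#
- major 3rd: G##
- perfect 5th: B#
- minor 7th: D#

E# G## B# D#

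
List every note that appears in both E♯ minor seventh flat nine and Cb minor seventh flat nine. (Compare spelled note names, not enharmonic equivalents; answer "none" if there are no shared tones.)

E♯ minor seventh flat nine = E-sharp, G-sharp, B-sharp, D-sharp, F-sharp.
Cb minor seventh flat nine = C-flat, E-double-flat, G-flat, B-double-flat, D-double-flat.
Shared: none.

none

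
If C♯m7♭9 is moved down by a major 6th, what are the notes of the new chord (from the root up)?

E G B D F

C# down a major 6th → E. New chord: E minor seventh flat nine.
Root: E
Minor 3rd (3rd): G
Perfect 5th (5th): B
Minor 7th (7th): D
Minor 9th (9th): F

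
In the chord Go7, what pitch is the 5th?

Go7 is built on G; its 5th is a diminished 5th above the root.
A fifth above G uses the letter D, and the diminished 5th above G is Db.

Db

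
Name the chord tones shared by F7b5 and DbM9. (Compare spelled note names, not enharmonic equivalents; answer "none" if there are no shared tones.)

F, E♭

F7b5 = F, A, C♭, E♭.
DbM9 = D♭, F, A♭, C, E♭.
Shared: F, E♭.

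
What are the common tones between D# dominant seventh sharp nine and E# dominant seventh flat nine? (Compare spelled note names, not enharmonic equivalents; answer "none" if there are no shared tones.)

D-sharp

D# dominant seventh sharp nine: D-sharp F-double-sharp A-sharp C-sharp E-double-sharp
E# dominant seventh flat nine: E-sharp G-double-sharp B-sharp D-sharp F-sharp
Common to both → D-sharp.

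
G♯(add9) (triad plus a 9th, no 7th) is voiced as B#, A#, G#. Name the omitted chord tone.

The full G♯(add9) chord is G#, B#, D#, A#.
Comparing with the voicing, the perfect 5th (5th) — D# — is absent.

D#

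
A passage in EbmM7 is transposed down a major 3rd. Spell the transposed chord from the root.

Transposed root: E♭ → C♭ (major 3rd down). So we spell C♭ minor-major seventh:
- root: C♭
- minor 3rd: E𝄫
- perfect 5th: G♭
- major 7th: B♭

C♭, E𝄫, G♭, B♭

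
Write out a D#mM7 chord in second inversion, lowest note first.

A# C## D# F#

D#mM7 = D#–F#–A#–C##; second inversion → fifth (A#) lowest.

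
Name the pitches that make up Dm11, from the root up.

D – F – A – C – E – G

Root D, quality minor eleventh:
Root: D
Minor 3rd (3rd): F
Perfect 5th (5th): A
Minor 7th (7th): C
Major 9th (9th): E
Perfect 11th (11th): G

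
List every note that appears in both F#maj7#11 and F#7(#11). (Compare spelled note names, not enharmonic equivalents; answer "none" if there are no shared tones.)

F#, A#, C#, B#

F#maj7#11 = F#, A#, C#, E#, B#.
F#7(#11) = F#, A#, C#, E, B#.
Shared: F#, A#, C#, B#.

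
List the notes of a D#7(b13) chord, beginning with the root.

D♯ – F𝄪 – A♯ – C♯ – B

D#7(b13): dominant seventh flat thirteen on D♯.
Root: D♯
Major 3rd (3rd): F𝄪
Perfect 5th (5th): A♯
Minor 7th (7th): C♯
Minor 13th (13th): B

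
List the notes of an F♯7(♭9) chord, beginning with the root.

Root F#, quality dominant seventh flat nine:
- root: F#
- major 3rd: A#
- perfect 5th: C#
- minor 7th: E
- minor 9th: G

F#, A#, C#, E, G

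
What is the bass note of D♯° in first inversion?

D♯° = D#–F#–A. First inversion → third in the bass = F#.

F#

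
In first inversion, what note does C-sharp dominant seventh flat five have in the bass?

E-sharp

C-sharp dominant seventh flat five = C-sharp–E-sharp–G–B. First inversion → third in the bass = E-sharp.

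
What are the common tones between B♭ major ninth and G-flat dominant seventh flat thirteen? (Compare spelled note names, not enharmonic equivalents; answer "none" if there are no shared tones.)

B-flat

B♭ major ninth = B-flat, D, F, A, C.
G-flat dominant seventh flat thirteen = G-flat, B-flat, D-flat, F-flat, E-double-flat.
Shared: B-flat.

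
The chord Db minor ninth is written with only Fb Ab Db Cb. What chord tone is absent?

Eb

The full Db minor ninth chord is Db, Fb, Ab, Cb, Eb.
Comparing with the voicing, the major 9th (9th) — Eb — is absent.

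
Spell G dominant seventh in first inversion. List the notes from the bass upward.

B, D, F, G

G dominant seventh = G–B–D–F; first inversion → third (B) lowest.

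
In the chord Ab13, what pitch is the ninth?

Bb

Ab13 is built on Ab; its 9th is a major 9th above the root.
A second above A uses the letter B, and the major 9th above Ab is Bb.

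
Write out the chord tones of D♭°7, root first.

Db, Fb, Abb, Cbb

D♭°7 is a diminished seventh built on Db.
root → Db
3rd (minor 3rd) → Fb
5th (diminished 5th) → Abb
7th (diminished 7th) → Cbb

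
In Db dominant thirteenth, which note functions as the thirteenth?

B♭

Root of Db dominant thirteenth = D♭. The 13th is a major 13th: D♭ up a major 13th → B♭.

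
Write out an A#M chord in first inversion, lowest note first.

C## – E# – A#

A#M = A#–C##–E#; first inversion → third (C##) lowest.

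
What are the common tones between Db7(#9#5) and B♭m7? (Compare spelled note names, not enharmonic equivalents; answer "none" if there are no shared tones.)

Db7(#9#5): D♭ F A C♭ E
B♭m7: B♭ D♭ F A♭
Common to both → D♭, F.

D♭  F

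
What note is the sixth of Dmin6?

B

Dmin6 is built on D; its 6th is a major 6th above the root.
A sixth above D uses the letter B, and the major 6th above D is B.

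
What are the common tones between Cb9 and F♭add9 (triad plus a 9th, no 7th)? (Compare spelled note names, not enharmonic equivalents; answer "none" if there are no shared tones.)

Cb9 = Cb, Eb, Gb, Bbb, Db.
F♭add9 = Fb, Ab, Cb, Gb.
Shared: Cb, Gb.

Cb, Gb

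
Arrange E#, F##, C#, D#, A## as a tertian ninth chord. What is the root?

D#

Arranged so that each adjacent pair is a third by letter name: D# – F## – A## – C# – E#.
The bottom of that stack, D#, is the root (this is D# dominant ninth sharp five).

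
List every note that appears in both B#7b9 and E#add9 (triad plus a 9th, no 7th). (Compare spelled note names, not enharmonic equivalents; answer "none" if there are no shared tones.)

B#7b9: B# D## F## A# C#
E#add9: E# G## B# F##
Common to both → B#, F##.

B# – F##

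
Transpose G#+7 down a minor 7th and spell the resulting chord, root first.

G# down a minor 7th → A#. New chord: A# augmented seventh.
root → A#
3rd (major 3rd) → C##
5th (augmented 5th) → E##
7th (minor 7th) → G#

A# – C## – E## – G#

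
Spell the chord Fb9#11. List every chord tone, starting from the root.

Fb Ab Cb Ebb Gb Bb

Fb9#11: dominant ninth sharp eleven on Fb.
root → Fb
3rd (major 3rd) → Ab
5th (perfect 5th) → Cb
7th (minor 7th) → Ebb
9th (major 9th) → Gb
11th (augmented 11th) → Bb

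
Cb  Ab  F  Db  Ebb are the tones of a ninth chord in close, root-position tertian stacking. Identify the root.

Stacking in thirds gives Db – F – Ab – Cb – Ebb, so Db is the root — Db dominant seventh flat nine.

Db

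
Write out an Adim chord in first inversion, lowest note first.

Adim = A–C–Eb; first inversion → third (C) lowest.

C, Eb, A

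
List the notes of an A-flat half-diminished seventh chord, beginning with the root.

Ab Cb Ebb Gb

A-flat half-diminished seventh is a half-diminished seventh built on Ab.
Ab — root
Cb — minor 3rd
Ebb — diminished 5th
Gb — minor 7th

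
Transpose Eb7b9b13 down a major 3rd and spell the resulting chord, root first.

Cb Eb Gb Bbb Dbb Abb

Eb down a major 3rd → Cb. New chord: Cb dominant seventh flat nine flat thirteen.
root → Cb
3rd (major 3rd) → Eb
5th (perfect 5th) → Gb
7th (minor 7th) → Bbb
9th (minor 9th) → Dbb
13th (minor 13th) → Abb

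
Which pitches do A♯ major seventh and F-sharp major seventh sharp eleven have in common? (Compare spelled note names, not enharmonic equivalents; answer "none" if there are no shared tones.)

A-sharp  E-sharp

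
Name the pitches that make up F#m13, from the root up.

F#m13: minor thirteenth on F♯.
- root: F♯
- minor 3rd: A
- perfect 5th: C♯
- minor 7th: E
- major 9th: G♯
- perfect 11th: B
- major 13th: D♯

F♯  A  C♯  E  G♯  B  D♯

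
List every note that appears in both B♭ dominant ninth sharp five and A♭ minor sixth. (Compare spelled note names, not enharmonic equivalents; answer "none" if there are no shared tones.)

A-flat

B♭ dominant ninth sharp five = B-flat, D, F-sharp, A-flat, C.
A♭ minor sixth = A-flat, C-flat, E-flat, F.
Shared: A-flat.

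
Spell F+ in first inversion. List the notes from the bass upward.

A – C# – F

In root position, F+ is F–A–C#.
First inversion puts the third (A) in the bass.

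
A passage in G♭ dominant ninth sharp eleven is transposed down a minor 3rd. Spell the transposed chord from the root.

Transposed root: Gb → Eb (minor 3rd down). So we spell Eb dominant ninth sharp eleven:
Eb — root
G — major 3rd
Bb — perfect 5th
Db — minor 7th
F — major 9th
A — augmented 11th

Eb G Bb Db F A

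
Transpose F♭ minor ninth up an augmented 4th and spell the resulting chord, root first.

F-flat up an augmented 4th → B-flat. New chord: B-flat minor ninth.
Root: B-flat
Minor 3rd (3rd): D-flat
Perfect 5th (5th): F
Minor 7th (7th): A-flat
Major 9th (9th): C

B-flat – D-flat – F – A-flat – C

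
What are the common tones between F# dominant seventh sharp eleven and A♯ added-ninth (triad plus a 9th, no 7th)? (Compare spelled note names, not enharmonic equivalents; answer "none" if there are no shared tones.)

A-sharp, B-sharp

F# dominant seventh sharp eleven = F-sharp, A-sharp, C-sharp, E, B-sharp.
A♯ added-ninth = A-sharp, C-double-sharp, E-sharp, B-sharp.
Shared: A-sharp, B-sharp.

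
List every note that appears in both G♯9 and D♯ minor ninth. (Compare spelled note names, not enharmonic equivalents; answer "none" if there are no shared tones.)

G♯9: G# B# D# F# A#
D♯ minor ninth: D# F# A# C# E#
Common to both → D#, F#, A#.

D#, F#, A#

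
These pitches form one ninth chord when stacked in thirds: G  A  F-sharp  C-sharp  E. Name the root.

F-sharp

Arranged so that each adjacent pair is a third by letter name: F-sharp – A – C-sharp – E – G.
The bottom of that stack, F-sharp, is the root (this is F-sharp minor seventh flat nine).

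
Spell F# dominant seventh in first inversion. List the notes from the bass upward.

F# dominant seventh = F#–A#–C#–E; first inversion → third (A#) lowest.

A# C# E F#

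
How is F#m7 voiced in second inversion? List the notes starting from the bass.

F#m7 = F♯–A–C♯–E; second inversion → fifth (C♯) lowest.

C♯ E F♯ A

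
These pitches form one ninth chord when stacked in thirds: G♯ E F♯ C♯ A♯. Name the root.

F♯

Stacking in thirds gives F♯ – A♯ – C♯ – E – G♯, so F♯ is the root — F♯ dominant ninth.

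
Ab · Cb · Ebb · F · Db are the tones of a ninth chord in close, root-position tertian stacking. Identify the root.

Db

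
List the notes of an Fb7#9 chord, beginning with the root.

Fb – Ab – Cb – Ebb – G

Fb7#9 is a dominant seventh sharp nine built on Fb.
- root: Fb
- major 3rd: Ab
- perfect 5th: Cb
- minor 7th: Ebb
- augmented 9th: G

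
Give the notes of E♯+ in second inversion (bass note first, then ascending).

In root position, E♯+ is E#–G##–B##.
Second inversion puts the fifth (B##) in the bass.

B##  E#  G##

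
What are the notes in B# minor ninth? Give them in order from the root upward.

B♯, D♯, F𝄪, A♯, C𝄪

B# minor ninth: minor ninth on B♯.
root → B♯
3rd (minor 3rd) → D♯
5th (perfect 5th) → F𝄪
7th (minor 7th) → A♯
9th (major 9th) → C𝄪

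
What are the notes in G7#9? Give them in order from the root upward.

G  B  D  F  A#

Root G, quality dominant seventh sharp nine:
Root: G
Major 3rd (3rd): B
Perfect 5th (5th): D
Minor 7th (7th): F
Augmented 9th (9th): A#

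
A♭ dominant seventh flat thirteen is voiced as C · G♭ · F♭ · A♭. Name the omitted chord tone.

A♭ dominant seventh flat thirteen = A♭, C, E♭, G♭, F♭. The voicing lacks the 5th (perfect 5th), E♭.

E♭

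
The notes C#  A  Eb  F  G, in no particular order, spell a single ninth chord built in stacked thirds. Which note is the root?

F

Arranged so that each adjacent pair is a third by letter name: F – A – C# – Eb – G.
The bottom of that stack, F, is the root (this is F dominant ninth sharp five).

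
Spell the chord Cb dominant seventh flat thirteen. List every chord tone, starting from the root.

C-flat E-flat G-flat B-double-flat A-double-flat

Root C-flat, quality dominant seventh flat thirteen:
root → C-flat
3rd (major 3rd) → E-flat
5th (perfect 5th) → G-flat
7th (minor 7th) → B-double-flat
13th (minor 13th) → A-double-flat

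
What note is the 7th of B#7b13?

A#

Root of B#7b13 = B#. The 7th is a minor 7th: B# up a minor 7th → A#.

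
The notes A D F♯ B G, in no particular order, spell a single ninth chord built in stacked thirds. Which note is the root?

Arranged so that each adjacent pair is a third by letter name: G – B – D – F♯ – A.
The bottom of that stack, G, is the root (this is G major ninth).

G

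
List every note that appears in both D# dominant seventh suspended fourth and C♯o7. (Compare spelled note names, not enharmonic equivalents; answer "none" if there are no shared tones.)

D# dominant seventh suspended fourth: D# G# A# C#
C♯o7: C# E G Bb
Common to both → C#.

C#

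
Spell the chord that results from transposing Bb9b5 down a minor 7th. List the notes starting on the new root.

Transposed root: B♭ → C (minor 7th down). So we spell C dominant ninth flat five:
C — root
E — major 3rd
G♭ — diminished 5th
B♭ — minor 7th
D — major 9th

C E G♭ B♭ D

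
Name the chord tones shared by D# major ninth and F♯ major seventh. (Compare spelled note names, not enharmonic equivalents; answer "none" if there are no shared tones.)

A-sharp E-sharp

D# major ninth: D-sharp F-double-sharp A-sharp C-double-sharp E-sharp
F♯ major seventh: F-sharp A-sharp C-sharp E-sharp
Common to both → A-sharp, E-sharp.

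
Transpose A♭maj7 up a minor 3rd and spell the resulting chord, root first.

C♭, E♭, G♭, B♭

A♭ up a minor 3rd → C♭. New chord: C♭ major seventh.
- root: C♭
- major 3rd: E♭
- perfect 5th: G♭
- major 7th: B♭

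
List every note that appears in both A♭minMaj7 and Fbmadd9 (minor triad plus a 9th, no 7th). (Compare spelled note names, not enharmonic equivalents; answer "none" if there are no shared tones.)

Cb

A♭minMaj7 = Ab, Cb, Eb, G.
Fbmadd9 = Fb, Abb, Cb, Gb.
Shared: Cb.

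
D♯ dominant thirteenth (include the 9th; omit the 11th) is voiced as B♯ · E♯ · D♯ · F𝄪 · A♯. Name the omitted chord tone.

D♯ dominant thirteenth = D♯, F𝄪, A♯, C♯, E♯, B♯. The voicing lacks the 7th (minor 7th), C♯.

C♯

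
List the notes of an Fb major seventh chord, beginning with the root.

F-flat, A-flat, C-flat, E-flat

Root F-flat, quality major seventh:
- root: F-flat
- major 3rd: A-flat
- perfect 5th: C-flat
- major 7th: E-flat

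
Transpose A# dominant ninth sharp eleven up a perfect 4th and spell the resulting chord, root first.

Transposed root: A# → D# (perfect 4th up). So we spell D# dominant ninth sharp eleven:
Root: D#
Major 3rd (3rd): F##
Perfect 5th (5th): A#
Minor 7th (7th): C#
Major 9th (9th): E#
Augmented 11th (11th): G##

D#, F##, A#, C#, E#, G##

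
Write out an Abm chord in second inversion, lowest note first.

Eb – Ab – Cb

In root position, Abm is Ab–Cb–Eb.
Second inversion puts the fifth (Eb) in the bass.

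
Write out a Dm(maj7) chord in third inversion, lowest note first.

C#, D, F, A

Dm(maj7) = D–F–A–C#; third inversion → seventh (C#) lowest.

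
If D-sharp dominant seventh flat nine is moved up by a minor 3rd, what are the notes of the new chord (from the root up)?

A minor 3rd up from D-sharp is F-sharp, so the new chord is F-sharp dominant seventh flat nine.
root → F-sharp
3rd (major 3rd) → A-sharp
5th (perfect 5th) → C-sharp
7th (minor 7th) → E
9th (minor 9th) → G

F-sharp A-sharp C-sharp E G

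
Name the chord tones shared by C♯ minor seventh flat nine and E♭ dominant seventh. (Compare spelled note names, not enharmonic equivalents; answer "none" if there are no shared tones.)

C♯ minor seventh flat nine = C-sharp, E, G-sharp, B, D.
E♭ dominant seventh = E-flat, G, B-flat, D-flat.
Shared: none.

none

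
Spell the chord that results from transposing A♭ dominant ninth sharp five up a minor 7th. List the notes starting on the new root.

G-flat B-flat D F-flat A-flat

A-flat up a minor 7th → G-flat. New chord: G-flat dominant ninth sharp five.
root → G-flat
3rd (major 3rd) → B-flat
5th (augmented 5th) → D
7th (minor 7th) → F-flat
9th (major 9th) → A-flat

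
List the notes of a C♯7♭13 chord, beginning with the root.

C♯7♭13 is a dominant seventh flat thirteen built on C#.
C# — root
E# — major 3rd
G# — perfect 5th
B — minor 7th
A — minor 13th

C# – E# – G# – B – A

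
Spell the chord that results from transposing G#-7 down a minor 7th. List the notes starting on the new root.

A♯, C♯, E♯, G♯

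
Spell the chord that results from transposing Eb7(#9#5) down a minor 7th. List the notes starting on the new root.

F  A  C#  Eb  G#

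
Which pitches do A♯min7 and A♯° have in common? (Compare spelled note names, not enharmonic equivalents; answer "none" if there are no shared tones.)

A♯min7 = A#, C#, E#, G#.
A♯° = A#, C#, E.
Shared: A#, C#.

A# – C#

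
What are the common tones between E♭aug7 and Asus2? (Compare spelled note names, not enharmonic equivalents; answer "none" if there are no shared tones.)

E♭aug7 = E♭, G, B, D♭.
Asus2 = A, B, E.
Shared: B.

B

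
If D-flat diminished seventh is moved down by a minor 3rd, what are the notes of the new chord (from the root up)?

D-flat down a minor 3rd → B-flat. New chord: B-flat diminished seventh.
B-flat — root
D-flat — minor 3rd
F-flat — diminished 5th
A-double-flat — diminished 7th

B-flat  D-flat  F-flat  A-double-flat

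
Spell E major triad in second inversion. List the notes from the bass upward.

In root position, E major triad is E–G-sharp–B.
Second inversion puts the fifth (B) in the bass.

B, E, G-sharp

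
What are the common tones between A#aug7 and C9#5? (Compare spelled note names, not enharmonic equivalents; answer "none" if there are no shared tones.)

G#

A#aug7 = A#, C##, E##, G#.
C9#5 = C, E, G#, Bb, D.
Shared: G#.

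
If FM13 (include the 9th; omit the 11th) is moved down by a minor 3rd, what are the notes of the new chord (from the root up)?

D  F#  A  C#  E  B

F down a minor 3rd → D. New chord: D major thirteenth.
Root: D
Major 3rd (3rd): F#
Perfect 5th (5th): A
Major 7th (7th): C#
Major 9th (9th): E
Major 13th (13th): B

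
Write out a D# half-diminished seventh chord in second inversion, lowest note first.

A, C-sharp, D-sharp, F-sharp

In root position, D# half-diminished seventh is D-sharp–F-sharp–A–C-sharp.
Second inversion puts the fifth (A) in the bass.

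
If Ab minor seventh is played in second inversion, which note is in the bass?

Ab minor seventh = A-flat–C-flat–E-flat–G-flat. Second inversion → fifth in the bass = E-flat.

E-flat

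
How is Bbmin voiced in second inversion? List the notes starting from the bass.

In root position, Bbmin is B♭–D♭–F.
Second inversion puts the fifth (F) in the bass.

F – B♭ – D♭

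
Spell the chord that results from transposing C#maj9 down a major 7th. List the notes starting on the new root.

C# down a major 7th → D. New chord: D major ninth.
- root: D
- major 3rd: F#
- perfect 5th: A
- major 7th: C#
- major 9th: E

D, F#, A, C#, E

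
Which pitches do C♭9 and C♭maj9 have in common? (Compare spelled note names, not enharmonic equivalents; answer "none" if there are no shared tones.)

C♭9: C♭ E♭ G♭ B𝄫 D♭
C♭maj9: C♭ E♭ G♭ B♭ D♭
Common to both → C♭, E♭, G♭, D♭.

C♭ E♭ G♭ D♭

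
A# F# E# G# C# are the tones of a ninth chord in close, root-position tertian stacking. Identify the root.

Stacking in thirds gives F# – A# – C# – E# – G#, so F# is the root — F# major ninth.

F#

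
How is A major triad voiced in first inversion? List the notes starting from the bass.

In root position, A major triad is A–C-sharp–E.
First inversion puts the third (C-sharp) in the bass.

C-sharp  E  A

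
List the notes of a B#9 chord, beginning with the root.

B#, D##, F##, A#, C##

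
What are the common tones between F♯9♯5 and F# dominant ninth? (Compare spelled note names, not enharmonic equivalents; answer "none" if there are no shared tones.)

F#, A#, E, G#

F♯9♯5 = F#, A#, C##, E, G#.
F# dominant ninth = F#, A#, C#, E, G#.
Shared: F#, A#, E, G#.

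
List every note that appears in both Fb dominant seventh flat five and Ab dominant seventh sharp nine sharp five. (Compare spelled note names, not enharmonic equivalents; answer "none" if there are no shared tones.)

A-flat

Fb dominant seventh flat five: F-flat A-flat C-double-flat E-double-flat
Ab dominant seventh sharp nine sharp five: A-flat C E G-flat B
Common to both → A-flat.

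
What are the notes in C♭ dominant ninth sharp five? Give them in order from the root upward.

Cb, Eb, G, Bbb, Db

Root Cb, quality dominant ninth sharp five:
Root: Cb
Major 3rd (3rd): Eb
Augmented 5th (5th): G
Minor 7th (7th): Bbb
Major 9th (9th): Db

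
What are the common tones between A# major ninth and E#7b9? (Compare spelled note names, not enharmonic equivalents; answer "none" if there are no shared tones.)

E# – G## – B#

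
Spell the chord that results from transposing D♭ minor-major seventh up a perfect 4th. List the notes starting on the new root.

G-flat B-double-flat D-flat F

D-flat up a perfect 4th → G-flat. New chord: G-flat minor-major seventh.
G-flat — root
B-double-flat — minor 3rd
D-flat — perfect 5th
F — major 7th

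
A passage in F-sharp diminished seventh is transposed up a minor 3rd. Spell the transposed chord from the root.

A  C  E-flat  G-flat

A minor 3rd up from F-sharp is A, so the new chord is A diminished seventh.
- root: A
- minor 3rd: C
- diminished 5th: E-flat
- diminished 7th: G-flat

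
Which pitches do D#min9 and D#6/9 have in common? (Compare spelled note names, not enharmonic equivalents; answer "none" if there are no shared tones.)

D#min9 = D#, F#, A#, C#, E#.
D#6/9 = D#, F##, A#, B#, E#.
Shared: D#, A#, E#.

D#, A#, E#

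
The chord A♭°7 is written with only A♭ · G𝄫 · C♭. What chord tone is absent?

E𝄫

A♭°7 = A♭, C♭, E𝄫, G𝄫. The voicing lacks the 5th (diminished 5th), E𝄫.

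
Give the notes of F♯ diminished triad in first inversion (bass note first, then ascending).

A – C – F♯

F♯ diminished triad = F♯–A–C; first inversion → third (A) lowest.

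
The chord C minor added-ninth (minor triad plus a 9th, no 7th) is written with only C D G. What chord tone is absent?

C minor added-ninth = C, Eb, G, D. The voicing lacks the 3rd (minor 3rd), Eb.

Eb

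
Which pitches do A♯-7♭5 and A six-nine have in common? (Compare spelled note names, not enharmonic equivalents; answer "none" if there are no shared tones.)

C#, E

A♯-7♭5: A# C# E G#
A six-nine: A C# E F# B
Common to both → C#, E.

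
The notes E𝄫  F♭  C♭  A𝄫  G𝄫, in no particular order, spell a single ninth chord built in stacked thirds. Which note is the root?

F♭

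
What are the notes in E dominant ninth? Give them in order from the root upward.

E G-sharp B D F-sharp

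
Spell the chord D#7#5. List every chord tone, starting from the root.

Root D#, quality augmented seventh:
- root: D#
- major 3rd: F##
- augmented 5th: A##
- minor 7th: C#

D#, F##, A##, C#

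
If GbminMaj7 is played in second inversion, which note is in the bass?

Db

GbminMaj7 in root position is Gb–Bbb–Db–F.
Second inversion places the fifth in the bass, which is Db.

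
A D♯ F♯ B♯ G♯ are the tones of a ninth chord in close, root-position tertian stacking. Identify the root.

G♯

Arranged so that each adjacent pair is a third by letter name: G♯ – B♯ – D♯ – F♯ – A.
The bottom of that stack, G♯, is the root (this is G♯ dominant seventh flat nine).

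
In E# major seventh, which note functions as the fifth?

B-sharp

E# major seventh is built on E-sharp; its 5th is a perfect 5th above the root.
A fifth above E uses the letter B, and the perfect 5th above E-sharp is B-sharp.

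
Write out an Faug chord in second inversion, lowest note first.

In root position, Faug is F–A–C#.
Second inversion puts the fifth (C#) in the bass.

C#  F  A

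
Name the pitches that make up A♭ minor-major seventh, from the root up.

A-flat – C-flat – E-flat – G

A♭ minor-major seventh: minor-major seventh on A-flat.
A-flat — root
C-flat — minor 3rd
E-flat — perfect 5th
G — major 7th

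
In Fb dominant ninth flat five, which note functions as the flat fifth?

C𝄫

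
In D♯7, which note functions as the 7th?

D♯7 is built on D♯; its 7th is a minor 7th above the root.
A seventh above D uses the letter C, and the minor 7th above D♯ is C♯.

C♯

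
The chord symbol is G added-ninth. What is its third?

B

G added-ninth is built on G; its 3rd is a major 3rd above the root.
A third above G uses the letter B, and the major 3rd above G is B.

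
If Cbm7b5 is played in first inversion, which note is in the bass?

Cbm7b5 in root position is C♭–E𝄫–G𝄫–B𝄫.
First inversion places the third in the bass, which is E𝄫.

E𝄫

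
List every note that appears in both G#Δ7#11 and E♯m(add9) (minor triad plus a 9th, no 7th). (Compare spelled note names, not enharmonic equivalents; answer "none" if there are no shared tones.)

G♯ B♯ F𝄪

G#Δ7#11: G♯ B♯ D♯ F𝄪 C𝄪
E♯m(add9): E♯ G♯ B♯ F𝄪
Common to both → G♯, B♯, F𝄪.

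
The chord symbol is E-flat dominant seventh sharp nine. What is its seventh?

Db

Root of E-flat dominant seventh sharp nine = Eb. The 7th is a minor 7th: Eb up a minor 7th → Db.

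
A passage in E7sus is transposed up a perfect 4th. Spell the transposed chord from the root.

A D E G

E up a perfect 4th → A. New chord: A dominant seventh suspended fourth.
root → A
4th (perfect 4th) → D
5th (perfect 5th) → E
7th (minor 7th) → G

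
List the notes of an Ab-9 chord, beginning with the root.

Ab – Cb – Eb – Gb – Bb

Ab-9: minor ninth on Ab.
Root: Ab
Minor 3rd (3rd): Cb
Perfect 5th (5th): Eb
Minor 7th (7th): Gb
Major 9th (9th): Bb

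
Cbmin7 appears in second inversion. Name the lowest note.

G♭

Cbmin7 = C♭–E𝄫–G♭–B𝄫. Second inversion → fifth in the bass = G♭.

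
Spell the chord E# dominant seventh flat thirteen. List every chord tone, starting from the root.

E# – G## – B# – D# – C#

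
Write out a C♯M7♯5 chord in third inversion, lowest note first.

B# – C# – E# – G##

In root position, C♯M7♯5 is C#–E#–G##–B#.
Third inversion puts the seventh (B#) in the bass.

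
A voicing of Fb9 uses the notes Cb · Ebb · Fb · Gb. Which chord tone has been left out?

The full Fb9 chord is Fb, Ab, Cb, Ebb, Gb.
Comparing with the voicing, the major 3rd (3rd) — Ab — is absent.

Ab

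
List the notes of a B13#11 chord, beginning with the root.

B13#11 is a dominant thirteenth sharp eleven built on B.
- root: B
- major 3rd: D♯
- perfect 5th: F♯
- minor 7th: A
- major 9th: C♯
- augmented 11th: E♯
- major 13th: G♯

B  D♯  F♯  A  C♯  E♯  G♯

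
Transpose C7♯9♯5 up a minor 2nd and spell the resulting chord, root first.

C up a minor 2nd → Db. New chord: Db dominant seventh sharp nine sharp five.
- root: Db
- major 3rd: F
- augmented 5th: A
- minor 7th: Cb
- augmented 9th: E

Db, F, A, Cb, E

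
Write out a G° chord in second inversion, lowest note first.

Db – G – Bb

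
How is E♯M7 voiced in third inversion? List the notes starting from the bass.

D##, E#, G##, B#

In root position, E♯M7 is E#–G##–B#–D##.
Third inversion puts the seventh (D##) in the bass.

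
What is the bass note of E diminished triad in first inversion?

G

E diminished triad in root position is E–G–B♭.
First inversion places the third in the bass, which is G.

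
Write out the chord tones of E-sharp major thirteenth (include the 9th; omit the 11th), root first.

Root E♯, quality major thirteenth:
E♯ — root
G𝄪 — major 3rd
B♯ — perfect 5th
D𝄪 — major 7th
F𝄪 — major 9th
C𝄪 — major 13th

E♯, G𝄪, B♯, D𝄪, F𝄪, C𝄪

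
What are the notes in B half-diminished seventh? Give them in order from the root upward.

B half-diminished seventh is a half-diminished seventh built on B.
- root: B
- minor 3rd: D
- diminished 5th: F
- minor 7th: A

B D F A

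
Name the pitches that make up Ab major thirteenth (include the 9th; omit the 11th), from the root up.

A-flat C E-flat G B-flat F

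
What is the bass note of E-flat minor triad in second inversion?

E-flat minor triad in root position is E♭–G♭–B♭.
Second inversion places the fifth in the bass, which is B♭.

B♭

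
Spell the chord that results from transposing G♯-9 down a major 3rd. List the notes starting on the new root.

E, G, B, D, F#

Transposed root: G# → E (major 3rd down). So we spell E minor ninth:
- root: E
- minor 3rd: G
- perfect 5th: B
- minor 7th: D
- major 9th: F#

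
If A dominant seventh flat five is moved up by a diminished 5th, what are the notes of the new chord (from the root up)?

A diminished 5th up from A is Eb, so the new chord is Eb dominant seventh flat five.
Root: Eb
Major 3rd (3rd): G
Diminished 5th (5th): Bbb
Minor 7th (7th): Db

Eb G Bbb Db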